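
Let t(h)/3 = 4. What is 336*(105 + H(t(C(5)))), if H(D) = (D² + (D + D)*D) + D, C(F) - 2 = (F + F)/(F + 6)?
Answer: 184464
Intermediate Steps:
C(F) = 2 + 2*F/(6 + F) (C(F) = 2 + (F + F)/(F + 6) = 2 + (2*F)/(6 + F) = 2 + 2*F/(6 + F))
t(h) = 12 (t(h) = 3*4 = 12)
H(D) = D + 3*D² (H(D) = (D² + (2*D)*D) + D = (D² + 2*D²) + D = 3*D² + D = D + 3*D²)
336*(105 + H(t(C(5)))) = 336*(105 + 12*(1 + 3*12)) = 336*(105 + 12*(1 + 36)) = 336*(105 + 12*37) = 336*(105 + 444) = 336*549 = 184464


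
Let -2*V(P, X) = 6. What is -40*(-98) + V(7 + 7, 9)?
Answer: 3917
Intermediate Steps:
V(P, X) = -3 (V(P, X) = -½*6 = -3)
-40*(-98) + V(7 + 7, 9) = -40*(-98) - 3 = 3920 - 3 = 3917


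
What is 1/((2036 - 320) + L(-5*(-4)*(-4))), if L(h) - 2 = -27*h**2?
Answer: -1/171082 ≈ -5.8451e-6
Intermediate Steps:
L(h) = 2 - 27*h**2
1/((2036 - 320) + L(-5*(-4)*(-4))) = 1/((2036 - 320) + (2 - 27*(-5*(-4)*(-4))**2)) = 1/(1716 + (2 - 27*(20*(-4))**2)) = 1/(1716 + (2 - 27*(-80)**2)) = 1/(1716 + (2 - 27*6400)) = 1/(1716 + (2 - 172800)) = 1/(1716 - 172798) = 1/(-171082) = -1/171082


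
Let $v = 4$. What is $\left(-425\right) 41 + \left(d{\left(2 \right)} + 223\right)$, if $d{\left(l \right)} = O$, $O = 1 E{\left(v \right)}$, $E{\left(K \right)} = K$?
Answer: $-17198$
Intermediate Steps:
$O = 4$ ($O = 1 \cdot 4 = 4$)
$d{\left(l \right)} = 4$
$\left(-425\right) 41 + \left(d{\left(2 \right)} + 223\right) = \left(-425\right) 41 + \left(4 + 223\right) = -17425 + 227 = -17198$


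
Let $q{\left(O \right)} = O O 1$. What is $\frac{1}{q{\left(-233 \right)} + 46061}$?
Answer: $\frac{1}{100350} \approx 9.9651 \cdot 10^{-6}$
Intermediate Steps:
$q{\left(O \right)} = O^{2}$ ($q{\left(O \right)} = O^{2} \cdot 1 = O^{2}$)
$\frac{1}{q{\left(-233 \right)} + 46061} = \frac{1}{\left(-233\right)^{2} + 46061} = \frac{1}{54289 + 46061} = \frac{1}{100350}$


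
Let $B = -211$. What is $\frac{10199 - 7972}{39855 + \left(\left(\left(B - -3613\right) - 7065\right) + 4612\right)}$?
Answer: $\frac{2227}{40804} \approx 0.054578$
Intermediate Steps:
$\frac{10199 - 7972}{39855 + \left(\left(\left(B - -3613\right) - 7065\right) + 4612\right)} = \frac{10199 - 7972}{39855 + \left(\left(\left(-211 - -3613\right) - 7065\right) + 4612\right)} = \frac{2227}{39855 + \left(\left(\left(-211 + 3613\right) - 7065\right) + 4612\right)} = \frac{2227}{39855 + \left(\left(3402 - 7065\right) + 4612\right)} = \frac{2227}{39855 + \left(-3663 + 4612\right)} = \frac{2227}{39855 + 949} = \frac{2227}{40804}$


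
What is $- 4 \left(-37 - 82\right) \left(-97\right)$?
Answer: $-46172$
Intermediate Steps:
$- 4 \left(-37 - 82\right) \left(-97\right) = - 4 \left(\left(-119\right) \left(-97\right)\right) = \left(-4\right) 11543 = -46172$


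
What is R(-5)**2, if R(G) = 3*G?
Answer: 225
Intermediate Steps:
R(-5)**2 = (3*(-5))**2 = (-15)**2 = 225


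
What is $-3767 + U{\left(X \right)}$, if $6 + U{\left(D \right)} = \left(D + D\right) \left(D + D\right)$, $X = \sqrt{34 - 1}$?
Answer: $-3641$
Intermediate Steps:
$X = \sqrt{33} \approx 5.7446$
$U{\left(D \right)} = -6 + 4 D^{2}$ ($U{\left(D \right)} = -6 + \left(D + D\right) \left(D + D\right) = -6 + 2 D 2 D = -6 + 4 D^{2}$)
$-3767 + U{\left(X \right)} = -3767 - \left(6 - 4 \left(\sqrt{33}\right)^{2}\right) = -3767 + \left(-6 + 4 \cdot 33\right) = -3767 + \left(-6 + 132\right) = -3767 + 126 = -3641$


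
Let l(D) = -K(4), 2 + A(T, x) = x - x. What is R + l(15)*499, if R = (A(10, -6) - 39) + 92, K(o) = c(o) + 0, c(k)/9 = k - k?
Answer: 51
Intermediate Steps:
c(k) = 0 (c(k) = 9*(k - k) = 9*0 = 0)
K(o) = 0 (K(o) = 0 + 0 = 0)
A(T, x) = -2 (A(T, x) = -2 + (x - x) = -2 + 0 = -2)
l(D) = 0 (l(D) = -1*0 = 0)
R = 51 (R = (-2 - 39) + 92 = -41 + 92 = 51)
R + l(15)*499 = 51 + 0*499 = 51 + 0 = 51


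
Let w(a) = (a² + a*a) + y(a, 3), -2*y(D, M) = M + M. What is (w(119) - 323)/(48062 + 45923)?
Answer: 27996/93985 ≈ 0.29788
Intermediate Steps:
y(D, M) = -M (y(D, M) = -(M + M)/2 = -M)
w(a) = -3 + 2*a² (w(a) = (a² + a*a) - 1*3 = (a² + a²) - 3 = 2*a² - 3 = -3 + 2*a²)
(w(119) - 323)/(48062 + 45923) = ((-3 + 2*119²) - 323)/(48062 + 45923) = ((-3 + 2*14161) - 323)/93985 = ((-3 + 28322) - 323)*(1/93985) = (28319 - 323)*(1/93985) = 27996*(1/93985) = 27996/93985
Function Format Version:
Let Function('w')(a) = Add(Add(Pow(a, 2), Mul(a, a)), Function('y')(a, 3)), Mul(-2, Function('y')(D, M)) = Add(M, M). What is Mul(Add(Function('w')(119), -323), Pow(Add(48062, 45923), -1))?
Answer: Rational(27996, 93985) ≈ 0.29788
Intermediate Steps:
Function('y')(D, M) = Mul(-1, M) (Function('y')(D, M) = Mul(Rational(-1, 2), Add(M, M)) = Mul(Rational(-1, 2), Mul(2, M)) = Mul(-1, M))
Function('w')(a) = Add(-3, Mul(2, Pow(a, 2))) (Function('w')(a) = Add(Add(Pow(a, 2), Mul(a, a)), Mul(-1, 3)) = Add(Add(Pow(a, 2), Pow(a, 2)), -3) = Add(Mul(2, Pow(a, 2)), -3) = Add(-3, Mul(2, Pow(a, 2))))
Mul(Add(Function('w')(119), -323), Pow(Add(48062, 45923), -1)) = Mul(Add(Add(-3, Mul(2, Pow(119, 2))), -323), Pow(Add(48062, 45923), -1)) = Mul(Add(Add(-3, Mul(2, 14161)), -323), Pow(93985, -1)) = Mul(Add(Add(-3, 28322), -323), Rational(1, 93985)) = Mul(Add(28319, -323), Rational(1, 93985)) = Mul(27996, Rational(1, 93985)) = Rational(27996, 93985)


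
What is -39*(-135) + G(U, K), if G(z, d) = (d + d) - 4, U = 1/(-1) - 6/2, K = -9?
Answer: 5243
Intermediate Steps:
U = -4 (U = 1*(-1) - 6*½ = -1 - 3 = -4)
G(z, d) = -4 + 2*d (G(z, d) = 2*d - 4 = -4 + 2*d)
-39*(-135) + G(U, K) = -39*(-135) + (-4 + 2*(-9)) = 5265 + (-4 - 18) = 5265 - 22 = 5243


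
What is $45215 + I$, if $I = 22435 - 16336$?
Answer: $51314$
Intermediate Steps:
$I = 6099$
$45215 + I = 45215 + 6099 = 51314$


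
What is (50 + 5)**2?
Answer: 3025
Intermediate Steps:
(50 + 5)**2 = 55**2 = 3025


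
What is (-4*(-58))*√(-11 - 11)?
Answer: 232*I*√22 ≈ 1088.2*I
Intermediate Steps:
(-4*(-58))*√(-11 - 11) = 232*√(-22) = 232*(I*√22) = 232*I*√22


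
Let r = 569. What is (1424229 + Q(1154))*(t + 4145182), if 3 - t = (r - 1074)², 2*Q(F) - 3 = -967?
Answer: 5538603629520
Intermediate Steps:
Q(F) = -482 (Q(F) = 3/2 + (½)*(-967) = 3/2 - 967/2 = -482)
t = -255022 (t = 3 - (569 - 1074)² = 3 - 1*(-505)² = 3 - 1*255025 = 3 - 255025 = -255022)
(1424229 + Q(1154))*(t + 4145182) = (1424229 - 482)*(-255022 + 4145182) = 1423747*3890160 = 5538603629520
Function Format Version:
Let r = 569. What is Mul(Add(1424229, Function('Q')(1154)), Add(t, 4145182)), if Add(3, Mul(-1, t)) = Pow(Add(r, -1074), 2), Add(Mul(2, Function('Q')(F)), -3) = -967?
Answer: 5538603629520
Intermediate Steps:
Function('Q')(F) = -482 (Function('Q')(F) = Add(Rational(3, 2), Mul(Rational(1, 2), -967)) = Add(Rational(3, 2), Rational(-967, 2)) = -482)
t = -255022 (t = Add(3, Mul(-1, Pow(Add(569, -1074), 2))) = Add(3, Mul(-1, Pow(-505, 2))) = Add(3, Mul(-1, 255025)) = Add(3, -255025) = -255022)
Mul(Add(1424229, Function('Q')(1154)), Add(t, 4145182)) = Mul(Add(1424229, -482), Add(-255022, 4145182)) = Mul(1423747, 3890160) = 5538603629520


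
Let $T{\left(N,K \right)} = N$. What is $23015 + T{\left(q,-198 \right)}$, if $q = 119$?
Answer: $23134$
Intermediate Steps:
$23015 + T{\left(q,-198 \right)} = 23015 + 119 = 23134$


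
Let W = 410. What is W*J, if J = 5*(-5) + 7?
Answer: -7380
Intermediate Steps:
J = -18 (J = -25 + 7 = -18)
W*J = 410*(-18) = -7380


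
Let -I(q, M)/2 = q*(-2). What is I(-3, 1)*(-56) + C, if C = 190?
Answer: 862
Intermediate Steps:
I(q, M) = 4*q (I(q, M) = -2*q*(-2) = -(-4)*q = 4*q)
I(-3, 1)*(-56) + C = (4*(-3))*(-56) + 190 = -12*(-56) + 190 = 672 + 190 = 862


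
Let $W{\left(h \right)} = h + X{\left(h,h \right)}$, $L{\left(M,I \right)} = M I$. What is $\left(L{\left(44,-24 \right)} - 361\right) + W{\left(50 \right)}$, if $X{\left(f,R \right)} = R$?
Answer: $-1317$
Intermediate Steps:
$L{\left(M,I \right)} = I M$
$W{\left(h \right)} = 2 h$ ($W{\left(h \right)} = h + h = 2 h$)
$\left(L{\left(44,-24 \right)} - 361\right) + W{\left(50 \right)} = \left(\left(-24\right) 44 - 361\right) + 2 \cdot 50 = \left(-1056 - 361\right) + 100 = -1417 + 100 = -1317$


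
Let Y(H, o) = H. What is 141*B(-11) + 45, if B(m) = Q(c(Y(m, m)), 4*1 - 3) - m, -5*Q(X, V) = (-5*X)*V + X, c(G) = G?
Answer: 1776/5 ≈ 355.20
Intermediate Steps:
Q(X, V) = -X/5 + V*X (Q(X, V) = -((-5*X)*V + X)/5 = -(-5*V*X + X)/5 = -(X - 5*V*X)/5 = -X/5 + V*X)
B(m) = -m/5 (B(m) = m*(-⅕ + (4*1 - 3)) - m = m*(-⅕ + (4 - 3)) - m = m*(-⅕ + 1) - m = m*(⅘) - m = 4*m/5 - m = -m/5)
141*B(-11) + 45 = 141*(-⅕*(-11)) + 45 = 141*(11/5) + 45 = 1551/5 + 45 = 1776/5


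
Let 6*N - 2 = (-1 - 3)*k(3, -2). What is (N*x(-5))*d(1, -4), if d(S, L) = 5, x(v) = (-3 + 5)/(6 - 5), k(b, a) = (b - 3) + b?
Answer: -50/3 ≈ -16.667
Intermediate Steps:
k(b, a) = -3 + 2*b (k(b, a) = (-3 + b) + b = -3 + 2*b)
x(v) = 2 (x(v) = 2/1 = 2*1 = 2)
N = -5/3 (N = ⅓ + ((-1 - 3)*(-3 + 2*3))/6 = ⅓ + (-4*(-3 + 6))/6 = ⅓ + (-4*3)/6 = ⅓ + (⅙)*(-12) = ⅓ - 2 = -5/3 ≈ -1.6667)
(N*x(-5))*d(1, -4) = -5/3*2*5 = -10/3*5 = -50/3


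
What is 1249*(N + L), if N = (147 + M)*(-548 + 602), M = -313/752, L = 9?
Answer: 3721546629/376 ≈ 9.8977e+6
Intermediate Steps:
M = -313/752 (M = -313*1/752 = -313/752 ≈ -0.41622)
N = 2976237/376 (N = (147 - 313/752)*(-548 + 602) = (110231/752)*54 = 2976237/376 ≈ 7915.5)
1249*(N + L) = 1249*(2976237/376 + 9) = 1249*(2979621/376) = 3721546629/376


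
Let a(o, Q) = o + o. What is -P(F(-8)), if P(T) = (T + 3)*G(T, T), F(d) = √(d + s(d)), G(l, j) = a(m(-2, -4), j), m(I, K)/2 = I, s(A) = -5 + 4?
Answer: 24 + 24*I ≈ 24.0 + 24.0*I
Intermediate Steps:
s(A) = -1
m(I, K) = 2*I
a(o, Q) = 2*o
G(l, j) = -8 (G(l, j) = 2*(2*(-2)) = 2*(-4) = -8)
F(d) = √(-1 + d) (F(d) = √(d - 1) = √(-1 + d))
P(T) = -24 - 8*T (P(T) = (T + 3)*(-8) = (3 + T)*(-8) = -24 - 8*T)
-P(F(-8)) = -(-24 - 8*√(-1 - 8)) = -(-24 - 24*I) = 24 + 24*I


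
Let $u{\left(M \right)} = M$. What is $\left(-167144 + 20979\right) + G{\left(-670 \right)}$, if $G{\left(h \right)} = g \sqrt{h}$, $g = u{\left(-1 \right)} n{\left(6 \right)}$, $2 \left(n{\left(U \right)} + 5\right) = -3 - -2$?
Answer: $-146165 + \frac{11 i \sqrt{670}}{2} \approx -1.4617 \cdot 10^{5} + 142.36 i$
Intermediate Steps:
$n{\left(U \right)} = - \frac{11}{2}$ ($n{\left(U \right)} = -5 + \frac{-3 - -2}{2} = -5 + \frac{-3 + 2}{2} = -5 + \frac{1}{2} \left(-1\right) = -5 - \frac{1}{2} = - \frac{11}{2}$)
$g = \frac{11}{2}$ ($g = \left(-1\right) \left(- \frac{11}{2}\right) = \frac{11}{2} \approx 5.5$)
$G{\left(h \right)} = \frac{11 \sqrt{h}}{2}$
$\left(-167144 + 20979\right) + G{\left(-670 \right)} = \left(-167144 + 20979\right) + \frac{11 \sqrt{-670}}{2} = -146165 + \frac{11 i \sqrt{670}}{2}$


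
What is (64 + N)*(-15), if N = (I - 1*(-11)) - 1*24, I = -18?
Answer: -495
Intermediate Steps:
N = -31 (N = (-18 - 1*(-11)) - 1*24 = (-18 + 11) - 24 = -7 - 24 = -31)
(64 + N)*(-15) = (64 - 31)*(-15) = 33*(-15) = -495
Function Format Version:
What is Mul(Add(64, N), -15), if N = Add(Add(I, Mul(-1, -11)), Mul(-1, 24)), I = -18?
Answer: -495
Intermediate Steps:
N = -31 (N = Add(Add(-18, Mul(-1, -11)), Mul(-1, 24)) = Add(Add(-18, 11), -24) = Add(-7, -24) = -31)
Mul(Add(64, N), -15) = Mul(Add(64, -31), -15) = Mul(33, -15) = -495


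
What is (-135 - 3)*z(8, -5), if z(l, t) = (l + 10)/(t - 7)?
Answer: 207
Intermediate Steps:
z(l, t) = (10 + l)/(-7 + t)
(-135 - 3)*z(8, -5) = (-135 - 3)*((10 + 8)/(-7 - 5)) = -138*18/(-12) = -(-23)*18/2 = -138*(-3/2) = 207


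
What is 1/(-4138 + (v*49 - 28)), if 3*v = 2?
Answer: -3/12400 ≈ -0.00024194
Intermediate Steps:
v = ⅔ (v = (⅓)*2 = ⅔ ≈ 0.66667)
1/(-4138 + (v*49 - 28)) = 1/(-4138 + ((⅔)*49 - 28)) = 1/(-4138 + (98/3 - 28)) = 1/(-4138 + 14/3) = 1/(-12400/3) = -3/12400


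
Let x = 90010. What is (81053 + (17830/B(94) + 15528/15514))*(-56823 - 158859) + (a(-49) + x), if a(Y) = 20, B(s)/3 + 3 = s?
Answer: -12350118111258400/705887 ≈ -1.7496e+10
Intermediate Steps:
B(s) = -9 + 3*s
(81053 + (17830/B(94) + 15528/15514))*(-56823 - 158859) + (a(-49) + x) = (81053 + (17830/(-9 + 3*94) + 15528/15514))*(-56823 - 158859) + (20 + 90010) = (81053 + (17830/(-9 + 282) + 15528*(1/15514)))*(-215682) + 90030 = (81053 + (17830/273 + 7764/7757))*(-215682) + 90030 = (81053 + 140426882/2117661)*(-215682) + 90030 = (171783203915/2117661)*(-215682) + 90030 = -12350181662265010/705887 + 90030 = -12350118111258400/705887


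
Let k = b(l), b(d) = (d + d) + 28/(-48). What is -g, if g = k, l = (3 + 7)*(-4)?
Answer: 967/12 ≈ 80.583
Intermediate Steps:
l = -40 (l = 10*(-4) = -40)
b(d) = -7/12 + 2*d (b(d) = 2*d + 28*(-1/48) = 2*d - 7/12 = -7/12 + 2*d)
k = -967/12 (k = -7/12 + 2*(-40) = -7/12 - 80 = -967/12 ≈ -80.583)
g = -967/12 ≈ -80.583
-g = -1*(-967/12) = 967/12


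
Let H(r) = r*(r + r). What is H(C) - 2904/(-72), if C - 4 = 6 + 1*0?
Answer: 721/3 ≈ 240.33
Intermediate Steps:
C = 10 (C = 4 + (6 + 1*0) = 4 + (6 + 0) = 4 + 6 = 10)
H(r) = 2*r² (H(r) = r*(2*r) = 2*r²)
H(C) - 2904/(-72) = 2*10² - 2904/(-72) = 2*100 - 2904*(-1/72) = 200 + 121/3 = 721/3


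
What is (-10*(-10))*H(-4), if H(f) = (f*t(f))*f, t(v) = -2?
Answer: -3200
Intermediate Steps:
H(f) = -2*f**2 (H(f) = (f*(-2))*f = (-2*f)*f = -2*f**2)
(-10*(-10))*H(-4) = (-10*(-10))*(-2*(-4)**2) = 100*(-2*16) = 100*(-32) = -3200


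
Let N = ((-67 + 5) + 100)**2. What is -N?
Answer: -1444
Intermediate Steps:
N = 1444 (N = (-62 + 100)**2 = 38**2 = 1444)
-N = -1*1444 = -1444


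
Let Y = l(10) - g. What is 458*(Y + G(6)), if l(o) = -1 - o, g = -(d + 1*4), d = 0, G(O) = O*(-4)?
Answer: -14198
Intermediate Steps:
G(O) = -4*O
g = -4 (g = -(0 + 1*4) = -(0 + 4) = -1*4 = -4)
Y = -7 (Y = (-1 - 1*10) - 1*(-4) = (-1 - 10) + 4 = -11 + 4 = -7)
458*(Y + G(6)) = 458*(-7 - 4*6) = 458*(-7 - 24) = 458*(-31) = -14198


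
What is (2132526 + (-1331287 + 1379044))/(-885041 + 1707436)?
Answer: 311469/117485 ≈ 2.6511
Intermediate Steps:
(2132526 + (-1331287 + 1379044))/(-885041 + 1707436) = (2132526 + 47757)/822395 = 2180283*(1/822395) = 311469/117485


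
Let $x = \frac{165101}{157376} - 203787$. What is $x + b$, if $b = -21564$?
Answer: $- \frac{35464673875}{157376} \approx -2.2535 \cdot 10^{5}$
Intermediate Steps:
$x = - \frac{32071017811}{157376}$ ($x = 165101 \cdot \frac{1}{157376} - 203787 = \frac{165101}{157376} - 203787 = - \frac{32071017811}{157376} \approx -2.0379 \cdot 10^{5}$)
$x + b = - \frac{32071017811}{157376} - 21564 = - \frac{35464673875}{157376}$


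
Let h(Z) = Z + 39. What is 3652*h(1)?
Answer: 146080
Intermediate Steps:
h(Z) = 39 + Z
3652*h(1) = 3652*(39 + 1) = 3652*40 = 146080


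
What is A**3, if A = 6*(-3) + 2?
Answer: -4096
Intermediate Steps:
A = -16 (A = -18 + 2 = -16)
A**3 = (-16)**3 = -4096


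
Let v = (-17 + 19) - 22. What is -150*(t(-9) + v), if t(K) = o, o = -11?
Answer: 4650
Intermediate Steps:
t(K) = -11
v = -20 (v = 2 - 22 = -20)
-150*(t(-9) + v) = -150*(-11 - 20) = -150*(-31) = 4650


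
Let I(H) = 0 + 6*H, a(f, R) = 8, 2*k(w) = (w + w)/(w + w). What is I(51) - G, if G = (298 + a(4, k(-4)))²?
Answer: -93330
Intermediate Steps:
k(w) = ½ (k(w) = ((w + w)/(w + w))/2 = ((2*w)/((2*w)))/2 = ((2*w)*(1/(2*w)))/2 = (½)*1 = ½)
G = 93636 (G = (298 + 8)² = 306² = 93636)
I(H) = 6*H
I(51) - G = 6*51 - 1*93636 = 306 - 93636 = -93330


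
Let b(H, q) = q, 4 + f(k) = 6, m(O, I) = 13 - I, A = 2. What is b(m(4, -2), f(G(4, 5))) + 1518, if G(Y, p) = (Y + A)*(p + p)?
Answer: 1520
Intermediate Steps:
G(Y, p) = 2*p*(2 + Y) (G(Y, p) = (Y + 2)*(p + p) = (2 + Y)*(2*p) = 2*p*(2 + Y))
f(k) = 2 (f(k) = -4 + 6 = 2)
b(m(4, -2), f(G(4, 5))) + 1518 = 2 + 1518 = 1520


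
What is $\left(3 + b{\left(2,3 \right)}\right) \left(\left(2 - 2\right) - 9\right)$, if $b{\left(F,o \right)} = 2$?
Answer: $-45$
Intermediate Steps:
$\left(3 + b{\left(2,3 \right)}\right) \left(\left(2 - 2\right) - 9\right) = \left(3 + 2\right) \left(\left(2 - 2\right) - 9\right) = 5 \left(0 - 9\right) = 5 \left(-9\right) = -45$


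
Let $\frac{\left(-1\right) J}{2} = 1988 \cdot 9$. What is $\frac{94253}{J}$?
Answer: $- \frac{94253}{35784} \approx -2.6339$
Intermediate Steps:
$J = -35784$ ($J = - 2 \cdot 1988 \cdot 9 = \left(-2\right) 17892 = -35784$)
$\frac{94253}{J} = \frac{94253}{-35784} = 94253 \left(- \frac{1}{35784}\right) = - \frac{94253}{35784}$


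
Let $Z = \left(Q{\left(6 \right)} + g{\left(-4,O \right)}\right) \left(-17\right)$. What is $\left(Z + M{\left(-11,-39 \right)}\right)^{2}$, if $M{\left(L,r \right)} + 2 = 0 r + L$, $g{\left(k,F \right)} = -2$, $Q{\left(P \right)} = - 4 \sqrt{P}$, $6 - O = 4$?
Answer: $28185 + 2856 \sqrt{6} \approx 35181.0$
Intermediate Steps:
$O = 2$ ($O = 6 - 4 = 2$)
$Z = 34 + 68 \sqrt{6}$ ($Z = \left(- 4 \sqrt{6} - 2\right) \left(-17\right) = \left(-2 - 4 \sqrt{6}\right) \left(-17\right) = 34 + 68 \sqrt{6} \approx 200.57$)
$M{\left(L,r \right)} = -2 + L$ ($M{\left(L,r \right)} = -2 + \left(0 r + L\right) = -2 + \left(0 + L\right) = -2 + L$)
$\left(Z + M{\left(-11,-39 \right)}\right)^{2} = \left(\left(34 + 68 \sqrt{6}\right) - 13\right)^{2} = \left(21 + 68 \sqrt{6}\right)^{2}$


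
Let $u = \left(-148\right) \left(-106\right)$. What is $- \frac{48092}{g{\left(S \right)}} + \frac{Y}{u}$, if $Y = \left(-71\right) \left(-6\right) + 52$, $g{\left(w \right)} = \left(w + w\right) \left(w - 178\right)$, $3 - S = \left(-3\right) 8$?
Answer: $\frac{189591227}{31979988} \approx 5.9284$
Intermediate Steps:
$S = 27$ ($S = 3 - \left(-3\right) 8 = 3 - -24 = 3 + 24 = 27$)
$u = 15688$
$g{\left(w \right)} = 2 w \left(-178 + w\right)$
$Y = 478$ ($Y = 426 + 52 = 478$)
$- \frac{48092}{g{\left(S \right)}} + \frac{Y}{u} = - \frac{48092}{2 \cdot 27 \left(-178 + 27\right)} + \frac{478}{15688} = - \frac{48092}{2 \cdot 27 \left(-151\right)} + 478 \cdot \frac{1}{15688} = - \frac{48092}{-8154} + \frac{239}{7844} = \left(-48092\right) \left(- \frac{1}{8154}\right) + \frac{239}{7844} = \frac{24046}{4077} + \frac{239}{7844} = \frac{189591227}{31979988}$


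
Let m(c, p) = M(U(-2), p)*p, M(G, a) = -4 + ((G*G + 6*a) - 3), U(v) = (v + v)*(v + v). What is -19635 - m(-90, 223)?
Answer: -373536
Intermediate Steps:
U(v) = 4*v**2 (U(v) = (2*v)*(2*v) = 4*v**2)
M(G, a) = -7 + G**2 + 6*a (M(G, a) = -4 + ((G**2 + 6*a) - 3) = -4 + (-3 + G**2 + 6*a) = -7 + G**2 + 6*a)
m(c, p) = p*(249 + 6*p) (m(c, p) = (-7 + (4*(-2)**2)**2 + 6*p)*p = (-7 + (4*4)**2 + 6*p)*p = (-7 + 16**2 + 6*p)*p = (-7 + 256 + 6*p)*p = (249 + 6*p)*p = p*(249 + 6*p))
-19635 - m(-90, 223) = -19635 - 3*223*(83 + 2*223) = -19635 - 3*223*(83 + 446) = -19635 - 3*223*529 = -19635 - 1*353901 = -19635 - 353901 = -373536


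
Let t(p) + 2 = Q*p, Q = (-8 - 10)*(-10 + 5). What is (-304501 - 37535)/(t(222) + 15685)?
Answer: -342036/35663 ≈ -9.5908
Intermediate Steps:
Q = 90 (Q = -18*(-5) = 90)
t(p) = -2 + 90*p
(-304501 - 37535)/(t(222) + 15685) = (-304501 - 37535)/((-2 + 90*222) + 15685) = -342036/((-2 + 19980) + 15685) = -342036/(19978 + 15685) = -342036/35663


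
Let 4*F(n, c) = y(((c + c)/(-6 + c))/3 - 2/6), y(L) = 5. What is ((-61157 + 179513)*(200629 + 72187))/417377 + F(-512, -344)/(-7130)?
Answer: 184178797051807/2380718408 ≈ 77363.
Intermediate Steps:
F(n, c) = 5/4 (F(n, c) = (¼)*5 = 5/4)
((-61157 + 179513)*(200629 + 72187))/417377 + F(-512, -344)/(-7130) = ((-61157 + 179513)*(200629 + 72187))/417377 + (5/4)/(-7130) = (118356*272816)*(1/417377) + (5/4)*(-1/7130) = 32289410496*(1/417377) - 1/5704 = 32289410496/417377 - 1/5704 = 184178797051807/2380718408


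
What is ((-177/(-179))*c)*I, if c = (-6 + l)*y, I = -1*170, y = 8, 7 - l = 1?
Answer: 0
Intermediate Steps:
l = 6 (l = 7 - 1*1 = 7 - 1 = 6)
I = -170
c = 0 (c = (-6 + 6)*8 = 0*8 = 0)
((-177/(-179))*c)*I = (-177/(-179)*0)*(-170) = (-177*(-1/179)*0)*(-170) = ((177/179)*0)*(-170) = 0*(-170) = 0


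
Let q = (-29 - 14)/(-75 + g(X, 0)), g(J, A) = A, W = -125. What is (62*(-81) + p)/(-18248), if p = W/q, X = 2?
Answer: 225321/784664 ≈ 0.28716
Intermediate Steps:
q = 43/75 (q = (-29 - 14)/(-75 + 0) = -43/(-75) = -43*(-1/75) = 43/75 ≈ 0.57333)
p = -9375/43 (p = -125/43/75 = -125*75/43 = -9375/43 ≈ -218.02)
(62*(-81) + p)/(-18248) = (62*(-81) - 9375/43)/(-18248) = (-5022 - 9375/43)*(-1/18248) = -225321/43*(-1/18248) = 225321/784664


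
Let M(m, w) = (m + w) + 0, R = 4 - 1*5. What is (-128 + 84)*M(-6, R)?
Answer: 308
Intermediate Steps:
R = -1 (R = 4 - 5 = -1)
M(m, w) = m + w
(-128 + 84)*M(-6, R) = (-128 + 84)*(-6 - 1) = -44*(-7) = 308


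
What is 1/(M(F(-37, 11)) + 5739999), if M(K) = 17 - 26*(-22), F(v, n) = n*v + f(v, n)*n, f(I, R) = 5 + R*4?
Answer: 1/5740588 ≈ 1.7420e-7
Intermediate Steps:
f(I, R) = 5 + 4*R
F(v, n) = n*v + n*(5 + 4*n) (F(v, n) = n*v + (5 + 4*n)*n = n*v + n*(5 + 4*n))
M(K) = 589 (M(K) = 17 + 572 = 589)
1/(M(F(-37, 11)) + 5739999) = 1/(589 + 5739999) = 1/5740588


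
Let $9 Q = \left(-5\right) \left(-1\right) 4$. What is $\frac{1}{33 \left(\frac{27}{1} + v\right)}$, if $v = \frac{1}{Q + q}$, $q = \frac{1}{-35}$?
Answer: $\frac{691}{626076} \approx 0.0011037$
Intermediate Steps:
$q = - \frac{1}{35} \approx -0.028571$
$Q = \frac{20}{9}$ ($Q = \frac{\left(-5\right) \left(-1\right) 4}{9} = \frac{5 \cdot 4}{9} = \frac{1}{9} \cdot 20 = \frac{20}{9} \approx 2.2222$)
$v = \frac{315}{691}$ ($v = \frac{1}{\frac{20}{9} - \frac{1}{35}} = \frac{1}{\frac{691}{315}} = \frac{315}{691} \approx 0.45586$)
$\frac{1}{33 \left(\frac{27}{1} + v\right)} = \frac{1}{33 \left(\frac{27}{1} + \frac{315}{691}\right)} = \frac{1}{33 \left(27 \cdot 1 + \frac{315}{691}\right)} = \frac{1}{33 \left(27 + \frac{315}{691}\right)} = \frac{1}{33 \cdot \frac{18972}{691}} = \frac{1}{\frac{626076}{691}} = \frac{691}{626076}$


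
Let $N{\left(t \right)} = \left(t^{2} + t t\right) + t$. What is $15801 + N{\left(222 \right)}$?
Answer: $114591$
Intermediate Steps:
$N{\left(t \right)} = t + 2 t^{2}$ ($N{\left(t \right)} = \left(t^{2} + t^{2}\right) + t = 2 t^{2} + t = t + 2 t^{2}$)
$15801 + N{\left(222 \right)} = 15801 + 222 \left(1 + 2 \cdot 222\right) = 15801 + 222 \left(1 + 444\right) = 15801 + 222 \cdot 445 = 15801 + 98790 = 114591$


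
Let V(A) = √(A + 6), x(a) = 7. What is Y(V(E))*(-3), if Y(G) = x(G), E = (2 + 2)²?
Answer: -21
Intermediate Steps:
E = 16 (E = 4² = 16)
V(A) = √(6 + A)
Y(G) = 7
Y(V(E))*(-3) = 7*(-3) = -21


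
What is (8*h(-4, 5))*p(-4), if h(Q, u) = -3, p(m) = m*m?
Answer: -384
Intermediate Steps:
p(m) = m²
(8*h(-4, 5))*p(-4) = (8*(-3))*(-4)² = -24*16 = -384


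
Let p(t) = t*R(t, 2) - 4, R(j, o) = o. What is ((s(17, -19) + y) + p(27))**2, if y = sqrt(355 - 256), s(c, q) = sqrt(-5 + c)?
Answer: (50 + 2*sqrt(3) + 3*sqrt(11))**2 ≈ 4021.3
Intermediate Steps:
p(t) = -4 + 2*t (p(t) = t*2 - 4 = 2*t - 4 = -4 + 2*t)
y = 3*sqrt(11) (y = sqrt(99) = 3*sqrt(11) ≈ 9.9499)
((s(17, -19) + y) + p(27))**2 = ((sqrt(-5 + 17) + 3*sqrt(11)) + (-4 + 2*27))**2 = ((sqrt(12) + 3*sqrt(11)) + (-4 + 54))**2 = ((2*sqrt(3) + 3*sqrt(11)) + 50)**2 = (50 + 2*sqrt(3) + 3*sqrt(11))**2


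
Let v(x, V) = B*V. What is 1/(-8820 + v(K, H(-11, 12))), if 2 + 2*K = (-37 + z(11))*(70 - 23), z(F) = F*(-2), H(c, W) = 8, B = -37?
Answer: -1/9116 ≈ -0.00010970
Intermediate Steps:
z(F) = -2*F
K = -2775/2 (K = -1 + ((-37 - 2*11)*(70 - 23))/2 = -1 + ((-37 - 22)*47)/2 = -1 + (-59*47)/2 = -1 + (1/2)*(-2773) = -1 - 2773/2 = -2775/2 ≈ -1387.5)
v(x, V) = -37*V
1/(-8820 + v(K, H(-11, 12))) = 1/(-8820 - 37*8) = 1/(-8820 - 296) = 1/(-9116) = -1/9116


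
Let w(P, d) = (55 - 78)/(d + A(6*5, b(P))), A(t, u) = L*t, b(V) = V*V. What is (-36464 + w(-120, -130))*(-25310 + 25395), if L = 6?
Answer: -30994791/10 ≈ -3.0995e+6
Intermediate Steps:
b(V) = V²
A(t, u) = 6*t
w(P, d) = -23/(180 + d) (w(P, d) = (55 - 78)/(d + 6*(6*5)) = -23/(d + 6*30) = -23/(d + 180) = -23/(180 + d))
(-36464 + w(-120, -130))*(-25310 + 25395) = (-36464 - 23/(180 - 130))*(-25310 + 25395) = (-36464 - 23/50)*85 = -1823223/50*85 = -30994791/10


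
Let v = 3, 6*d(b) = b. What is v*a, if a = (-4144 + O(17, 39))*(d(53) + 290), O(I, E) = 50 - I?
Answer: -7371023/2 ≈ -3.6855e+6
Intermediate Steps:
d(b) = b/6
a = -7371023/6 (a = (-4144 + (50 - 1*17))*((⅙)*53 + 290) = (-4144 + (50 - 17))*(53/6 + 290) = (-4144 + 33)*(1793/6) = -4111*1793/6 = -7371023/6 ≈ -1.2285e+6)
v*a = 3*(-7371023/6) = -7371023/2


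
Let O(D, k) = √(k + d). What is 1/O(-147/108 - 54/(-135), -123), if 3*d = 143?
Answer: -I*√678/226 ≈ -0.11521*I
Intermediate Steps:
d = 143/3 (d = (⅓)*143 = 143/3 ≈ 47.667)
O(D, k) = √(143/3 + k) (O(D, k) = √(k + 143/3) = √(143/3 + k))
1/O(-147/108 - 54/(-135), -123) = 1/(√(429 + 9*(-123))/3) = 1/(√(429 - 1107)/3) = 1/(√(-678)/3) = 1/((I*√678)/3) = 1/(I*√678/3) = -I*√678/226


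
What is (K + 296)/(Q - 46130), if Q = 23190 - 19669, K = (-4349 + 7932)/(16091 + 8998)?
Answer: -7429927/1069017201 ≈ -0.0069502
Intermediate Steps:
K = 3583/25089 ≈ 0.14281
Q = 3521
(K + 296)/(Q - 46130) = (3583/25089 + 296)/(3521 - 46130) = (7429927/25089)/(-42609) = (7429927/25089)*(-1/42609) = -7429927/1069017201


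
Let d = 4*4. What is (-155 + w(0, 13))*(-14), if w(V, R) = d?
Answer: 1946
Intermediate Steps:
d = 16
w(V, R) = 16
(-155 + w(0, 13))*(-14) = (-155 + 16)*(-14) = -139*(-14) = 1946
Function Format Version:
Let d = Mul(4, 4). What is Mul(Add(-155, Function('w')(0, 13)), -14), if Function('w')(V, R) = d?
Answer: 1946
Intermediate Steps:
d = 16
Function('w')(V, R) = 16
Mul(Add(-155, Function('w')(0, 13)), -14) = Mul(Add(-155, 16), -14) = Mul(-139, -14) = 1946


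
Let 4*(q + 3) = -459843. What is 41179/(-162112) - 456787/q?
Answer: 277266247531/74548013760 ≈ 3.7193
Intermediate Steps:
q = -459855/4 (q = -3 + (¼)*(-459843) = -3 - 459843/4 = -459855/4 ≈ -1.1496e+5)
41179/(-162112) - 456787/q = 41179/(-162112) - 456787/(-459855/4) = 41179*(-1/162112) - 456787*(-4/459855) = -41179/162112 + 1827148/459855 = 277266247531/74548013760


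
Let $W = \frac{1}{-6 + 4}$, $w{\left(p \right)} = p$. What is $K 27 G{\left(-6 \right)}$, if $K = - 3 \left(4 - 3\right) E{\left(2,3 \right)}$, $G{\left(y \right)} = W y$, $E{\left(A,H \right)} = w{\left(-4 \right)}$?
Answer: $972$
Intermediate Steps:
$E{\left(A,H \right)} = -4$
$W = - \frac{1}{2}$ ($W = \frac{1}{-2} = - \frac{1}{2} \approx -0.5$)
$G{\left(y \right)} = - \frac{y}{2}$
$K = 12$ ($K = - 3 \left(4 - 3\right) \left(-4\right) = \left(-3\right) 1 \left(-4\right) = \left(-3\right) \left(-4\right) = 12$)
$K 27 G{\left(-6 \right)} = 12 \cdot 27 \left(\left(- \frac{1}{2}\right) \left(-6\right)\right) = 324 \cdot 3 = 972$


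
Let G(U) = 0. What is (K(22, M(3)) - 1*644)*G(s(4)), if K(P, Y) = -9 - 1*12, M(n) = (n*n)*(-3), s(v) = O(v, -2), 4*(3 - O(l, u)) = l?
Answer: 0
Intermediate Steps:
O(l, u) = 3 - l/4
s(v) = 3 - v/4
M(n) = -3*n**2 (M(n) = n**2*(-3) = -3*n**2)
K(P, Y) = -21 (K(P, Y) = -9 - 12 = -21)
(K(22, M(3)) - 1*644)*G(s(4)) = (-21 - 1*644)*0 = (-21 - 644)*0 = -665*0 = 0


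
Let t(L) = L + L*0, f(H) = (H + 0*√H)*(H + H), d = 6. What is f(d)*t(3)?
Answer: 216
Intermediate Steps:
f(H) = 2*H² (f(H) = (H + 0)*(2*H) = H*(2*H) = 2*H²)
t(L) = L (t(L) = L + 0 = L)
f(d)*t(3) = (2*6²)*3 = (2*36)*3 = 72*3 = 216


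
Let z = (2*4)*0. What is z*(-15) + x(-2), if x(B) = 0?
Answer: 0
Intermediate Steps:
z = 0 (z = 8*0 = 0)
z*(-15) + x(-2) = 0*(-15) + 0 = 0 + 0 = 0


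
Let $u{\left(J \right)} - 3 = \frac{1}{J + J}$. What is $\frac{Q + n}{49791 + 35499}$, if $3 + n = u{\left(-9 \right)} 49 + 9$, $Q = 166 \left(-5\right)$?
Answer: $- \frac{2447}{307044} \approx -0.0079695$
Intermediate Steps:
$Q = -830$
$u{\left(J \right)} = 3 + \frac{1}{2 J}$ ($u{\left(J \right)} = 3 + \frac{1}{J + J} = 3 + \frac{1}{2 J}$)
$n = \frac{2705}{18}$ ($n = -3 + \left(\left(3 + \frac{1}{2 \left(-9\right)}\right) 49 + 9\right) = -3 + \left(\left(3 + \frac{1}{2} \left(- \frac{1}{9}\right)\right) 49 + 9\right) = -3 + \left(\left(3 - \frac{1}{18}\right) 49 + 9\right) = -3 + \left(\frac{53}{18} \cdot 49 + 9\right) = -3 + \left(\frac{2597}{18} + 9\right) = -3 + \frac{2759}{18} = \frac{2705}{18} \approx 150.28$)
$\frac{Q + n}{49791 + 35499} = \frac{-830 + \frac{2705}{18}}{49791 + 35499} = - \frac{12235}{18 \cdot 85290} = \left(- \frac{12235}{18}\right) \frac{1}{85290} = - \frac{2447}{307044}$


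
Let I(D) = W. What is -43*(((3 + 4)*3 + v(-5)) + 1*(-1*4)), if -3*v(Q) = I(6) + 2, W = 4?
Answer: -645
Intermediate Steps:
I(D) = 4
v(Q) = -2 (v(Q) = -(4 + 2)/3 = -⅓*6 = -2)
-43*(((3 + 4)*3 + v(-5)) + 1*(-1*4)) = -43*(((3 + 4)*3 - 2) + 1*(-1*4)) = -43*((7*3 - 2) + 1*(-4)) = -43*((21 - 2) - 4) = -43*(19 - 4) = -43*15 = -645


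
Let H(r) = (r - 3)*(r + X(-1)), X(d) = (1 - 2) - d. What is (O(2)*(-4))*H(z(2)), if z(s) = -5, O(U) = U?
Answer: -320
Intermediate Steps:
X(d) = -1 - d
H(r) = r*(-3 + r) (H(r) = (r - 3)*(r + (-1 - 1*(-1))) = (-3 + r)*(r + (-1 + 1)) = (-3 + r)*(r + 0) = (-3 + r)*r = r*(-3 + r))
(O(2)*(-4))*H(z(2)) = (2*(-4))*(-5*(-3 - 5)) = -(-40)*(-8) = -8*40 = -320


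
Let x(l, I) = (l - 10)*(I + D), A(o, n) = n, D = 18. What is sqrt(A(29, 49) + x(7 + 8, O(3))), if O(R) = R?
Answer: sqrt(154) ≈ 12.410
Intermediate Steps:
x(l, I) = (-10 + l)*(18 + I) (x(l, I) = (l - 10)*(I + 18) = (-10 + l)*(18 + I))
sqrt(A(29, 49) + x(7 + 8, O(3))) = sqrt(49 + (-180 - 10*3 + 18*(7 + 8) + 3*(7 + 8))) = sqrt(49 + (-180 - 30 + 18*15 + 3*15)) = sqrt(49 + (-180 - 30 + 270 + 45)) = sqrt(49 + 105) = sqrt(154)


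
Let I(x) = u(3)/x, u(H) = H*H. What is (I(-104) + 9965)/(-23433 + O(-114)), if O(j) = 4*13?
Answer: -1036351/2431624 ≈ -0.42620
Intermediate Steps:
u(H) = H²
O(j) = 52
I(x) = 9/x (I(x) = 3²/x = 9/x)
(I(-104) + 9965)/(-23433 + O(-114)) = (9/(-104) + 9965)/(-23433 + 52) = (9*(-1/104) + 9965)/(-23381) = (-9/104 + 9965)*(-1/23381) = (1036351/104)*(-1/23381) = -1036351/2431624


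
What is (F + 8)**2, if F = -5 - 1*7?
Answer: 16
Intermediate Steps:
F = -12 (F = -5 - 7 = -12)
(F + 8)**2 = (-12 + 8)**2 = (-4)**2 = 16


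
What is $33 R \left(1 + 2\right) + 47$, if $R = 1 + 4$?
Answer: $542$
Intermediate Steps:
$R = 5$
$33 R \left(1 + 2\right) + 47 = 33 \cdot 5 \left(1 + 2\right) + 47 = 33 \cdot 5 \cdot 3 + 47 = 33 \cdot 15 + 47 = 495 + 47 = 542$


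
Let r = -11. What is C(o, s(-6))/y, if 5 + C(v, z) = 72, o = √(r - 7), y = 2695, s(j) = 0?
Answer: 67/2695 ≈ 0.024861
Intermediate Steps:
o = 3*I*√2 (o = √(-11 - 7) = √(-18) = 3*I*√2 ≈ 4.2426*I)
C(v, z) = 67 (C(v, z) = -5 + 72 = 67)
C(o, s(-6))/y = 67/2695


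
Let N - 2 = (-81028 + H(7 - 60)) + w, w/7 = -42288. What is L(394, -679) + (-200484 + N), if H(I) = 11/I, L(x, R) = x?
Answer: -30588007/53 ≈ -5.7713e+5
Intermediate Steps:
w = -296016 (w = 7*(-42288) = -296016)
N = -19983237/53 (N = 2 + ((-81028 + 11/(7 - 60)) - 296016) = 2 + ((-81028 + 11/(-53)) - 296016) = 2 + ((-81028 + 11*(-1/53)) - 296016) = 2 + ((-81028 - 11/53) - 296016) = 2 + (-4294495/53 - 296016) = 2 - 19983343/53 = -19983237/53 ≈ -3.7704e+5)
L(394, -679) + (-200484 + N) = 394 + (-200484 - 19983237/53) = 394 - 30608889/53 = -30588007/53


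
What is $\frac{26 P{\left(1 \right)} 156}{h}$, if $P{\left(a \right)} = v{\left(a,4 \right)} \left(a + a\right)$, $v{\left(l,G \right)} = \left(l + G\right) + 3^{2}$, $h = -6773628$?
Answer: $- \frac{9464}{564469} \approx -0.016766$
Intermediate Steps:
$v{\left(l,G \right)} = 9 + G + l$ ($v{\left(l,G \right)} = \left(G + l\right) + 9 = 9 + G + l$)
$P{\left(a \right)} = 2 a \left(13 + a\right)$ ($P{\left(a \right)} = \left(9 + 4 + a\right) \left(a + a\right) = \left(13 + a\right) 2 a = 2 a \left(13 + a\right)$)
$\frac{26 P{\left(1 \right)} 156}{h} = \frac{26 \cdot 2 \cdot 1 \left(13 + 1\right) 156}{-6773628} = 26 \cdot 2 \cdot 1 \cdot 14 \cdot 156 \left(- \frac{1}{6773628}\right) = 26 \cdot 28 \cdot 156 \left(- \frac{1}{6773628}\right) = 728 \cdot 156 \left(- \frac{1}{6773628}\right) = 113568 \left(- \frac{1}{6773628}\right) = - \frac{9464}{564469}$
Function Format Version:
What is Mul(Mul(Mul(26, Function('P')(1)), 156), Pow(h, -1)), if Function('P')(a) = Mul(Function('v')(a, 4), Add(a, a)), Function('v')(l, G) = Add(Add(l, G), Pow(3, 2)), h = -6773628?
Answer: Rational(-9464, 564469) ≈ -0.016766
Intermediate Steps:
Function('v')(l, G) = Add(9, G, l) (Function('v')(l, G) = Add(Add(G, l), 9) = Add(9, G, l))
Function('P')(a) = Mul(2, a, Add(13, a)) (Function('P')(a) = Mul(Add(9, 4, a), Add(a, a)) = Mul(Add(13, a), Mul(2, a)) = Mul(2, a, Add(13, a)))
Mul(Mul(Mul(26, Function('P')(1)), 156), Pow(h, -1)) = Mul(Mul(Mul(26, Mul(2, 1, Add(13, 1))), 156), Pow(-6773628, -1)) = Mul(Mul(Mul(26, Mul(2, 1, 14)), 156), Rational(-1, 6773628)) = Mul(Mul(Mul(26, 28), 156), Rational(-1, 6773628)) = Mul(Mul(728, 156), Rational(-1, 6773628)) = Mul(113568, Rational(-1, 6773628)) = Rational(-9464, 564469)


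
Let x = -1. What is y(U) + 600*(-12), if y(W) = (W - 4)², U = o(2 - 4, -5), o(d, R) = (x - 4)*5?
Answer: -6359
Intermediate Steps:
o(d, R) = -25 (o(d, R) = (-1 - 4)*5 = -5*5 = -25)
U = -25
y(W) = (-4 + W)²
y(U) + 600*(-12) = (-4 - 25)² + 600*(-12) = (-29)² - 7200 = 841 - 7200 = -6359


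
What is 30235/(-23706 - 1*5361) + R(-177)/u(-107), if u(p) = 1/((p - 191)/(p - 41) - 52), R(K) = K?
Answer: 19028596051/2150958 ≈ 8846.6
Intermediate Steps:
u(p) = 1/(-52 + (-191 + p)/(-41 + p)) (u(p) = 1/((-191 + p)/(-41 + p) - 52) = 1/(-52 + (-191 + p)/(-41 + p)))
30235/(-23706 - 1*5361) + R(-177)/u(-107) = 30235/(-23706 - 1*5361) - 177*3*(-647 + 17*(-107))/(41 - 1*(-107)) = 30235/(-23706 - 5361) - 177*3*(-647 - 1819)/(41 + 107) = 30235/(-29067) - 177/((⅓)*148/(-2466)) = 30235*(-1/29067) - 177/((⅓)*(-1/2466)*148) = -30235/29067 - 177/(-74/3699) = -30235/29067 - 177*(-3699/74) = -30235/29067 + 654723/74 = 19028596051/2150958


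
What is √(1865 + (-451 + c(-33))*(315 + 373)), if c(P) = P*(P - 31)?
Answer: √1144633 ≈ 1069.9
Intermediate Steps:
c(P) = P*(-31 + P)
√(1865 + (-451 + c(-33))*(315 + 373)) = √(1865 + (-451 - 33*(-31 - 33))*(315 + 373)) = √(1865 + (-451 - 33*(-64))*688) = √(1865 + (-451 + 2112)*688) = √(1865 + 1661*688) = √(1865 + 1142768) = √1144633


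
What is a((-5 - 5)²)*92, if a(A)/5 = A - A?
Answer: 0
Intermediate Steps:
a(A) = 0 (a(A) = 5*(A - A) = 5*0 = 0)
a((-5 - 5)²)*92 = 0*92 = 0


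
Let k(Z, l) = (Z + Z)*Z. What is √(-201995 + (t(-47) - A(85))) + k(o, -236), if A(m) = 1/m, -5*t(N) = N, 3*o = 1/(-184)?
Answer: 1/152352 + I*√1459346045/85 ≈ 6.5638e-6 + 449.43*I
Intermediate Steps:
o = -1/552 (o = (⅓)/(-184) = (⅓)*(-1/184) = -1/552 ≈ -0.0018116)
t(N) = -N/5
k(Z, l) = 2*Z² (k(Z, l) = (2*Z)*Z = 2*Z²)
√(-201995 + (t(-47) - A(85))) + k(o, -236) = √(-201995 + (-⅕*(-47) - 1/85)) + 2*(-1/552)² = √(-201995 + (47/5 - 1*1/85)) + 2*(1/304704) = √(-201995 + (47/5 - 1/85)) + 1/152352 = √(-201995 + 798/85) + 1/152352 = √(-17168777/85) + 1/152352 = I*√1459346045/85 + 1/152352 = 1/152352 + I*√1459346045/85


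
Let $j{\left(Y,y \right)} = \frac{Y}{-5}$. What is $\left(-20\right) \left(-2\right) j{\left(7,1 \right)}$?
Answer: $-56$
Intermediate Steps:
$j{\left(Y,y \right)} = - \frac{Y}{5}$ ($j{\left(Y,y \right)} = Y \left(- \frac{1}{5}\right) = - \frac{Y}{5}$)
$\left(-20\right) \left(-2\right) j{\left(7,1 \right)} = \left(-20\right) \left(-2\right) \left(\left(- \frac{1}{5}\right) 7\right) = 40 \left(- \frac{7}{5}\right) = -56$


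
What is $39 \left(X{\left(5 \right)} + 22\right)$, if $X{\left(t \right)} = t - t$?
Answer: $858$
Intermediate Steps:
$X{\left(t \right)} = 0$
$39 \left(X{\left(5 \right)} + 22\right) = 39 \left(0 + 22\right) = 39 \cdot 22 = 858$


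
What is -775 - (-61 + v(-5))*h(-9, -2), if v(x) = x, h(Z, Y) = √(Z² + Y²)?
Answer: -775 + 66*√85 ≈ -166.51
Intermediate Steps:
h(Z, Y) = √(Y² + Z²)
-775 - (-61 + v(-5))*h(-9, -2) = -775 - (-61 - 5)*√((-2)² + (-9)²) = -775 - (-66)*√(4 + 81) = -775 - (-66)*√85 = -775 + 66*√85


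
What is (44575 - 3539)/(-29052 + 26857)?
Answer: -41036/2195 ≈ -18.695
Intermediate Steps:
(44575 - 3539)/(-29052 + 26857) = 41036/(-2195) = 41036*(-1/2195) = -41036/2195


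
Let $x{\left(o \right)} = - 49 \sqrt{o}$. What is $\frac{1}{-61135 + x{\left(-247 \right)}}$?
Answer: $\frac{i}{- 61135 i + 49 \sqrt{247}} \approx -1.6355 \cdot 10^{-5} + 2.0601 \cdot 10^{-7} i$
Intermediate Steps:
$\frac{1}{-61135 + x{\left(-247 \right)}} = \frac{1}{-61135 - 49 \sqrt{-247}} = \frac{1}{-61135 - 49 i \sqrt{247}}$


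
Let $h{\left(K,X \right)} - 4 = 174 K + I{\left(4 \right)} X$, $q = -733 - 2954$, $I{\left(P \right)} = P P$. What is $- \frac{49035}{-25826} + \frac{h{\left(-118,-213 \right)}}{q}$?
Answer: $\frac{798963181}{95220462} \approx 8.3907$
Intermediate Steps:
$I{\left(P \right)} = P^{2}$
$q = -3687$ ($q = -733 - 2954 = -3687$)
$h{\left(K,X \right)} = 4 + 16 X + 174 K$ ($h{\left(K,X \right)} = 4 + \left(174 K + 4^{2} X\right) = 4 + \left(174 K + 16 X\right) = 4 + \left(16 X + 174 K\right) = 4 + 16 X + 174 K$)
$- \frac{49035}{-25826} + \frac{h{\left(-118,-213 \right)}}{q} = - \frac{49035}{-25826} + \frac{4 + 16 \left(-213\right) + 174 \left(-118\right)}{-3687} = \left(-49035\right) \left(- \frac{1}{25826}\right) + \left(4 - 3408 - 20532\right) \left(- \frac{1}{3687}\right) = \frac{49035}{25826} - - \frac{23936}{3687} = \frac{49035}{25826} + \frac{23936}{3687} = \frac{798963181}{95220462}$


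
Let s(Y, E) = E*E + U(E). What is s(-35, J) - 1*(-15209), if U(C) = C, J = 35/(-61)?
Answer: 56591779/3721 ≈ 15209.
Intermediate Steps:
J = -35/61 (J = 35*(-1/61) = -35/61 ≈ -0.57377)
s(Y, E) = E + E² (s(Y, E) = E*E + E = E² + E = E + E²)
s(-35, J) - 1*(-15209) = -35*(1 - 35/61)/61 - 1*(-15209) = -35/61*26/61 + 15209 = -910/3721 + 15209 = 56591779/3721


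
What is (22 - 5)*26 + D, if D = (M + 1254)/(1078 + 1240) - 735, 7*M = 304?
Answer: -124872/427 ≈ -292.44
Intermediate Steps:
M = 304/7 (M = (⅐)*304 = 304/7 ≈ 43.429)
D = -313606/427 (D = (304/7 + 1254)/(1078 + 1240) - 735 = (9082/7)/2318 - 735 = (9082/7)*(1/2318) - 735 = 239/427 - 735 = -313606/427 ≈ -734.44)
(22 - 5)*26 + D = (22 - 5)*26 - 313606/427 = 17*26 - 313606/427 = 442 - 313606/427 = -124872/427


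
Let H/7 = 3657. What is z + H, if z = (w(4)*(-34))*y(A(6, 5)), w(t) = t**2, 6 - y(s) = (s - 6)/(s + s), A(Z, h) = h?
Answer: 111403/5 ≈ 22281.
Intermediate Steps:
H = 25599 (H = 7*3657 = 25599)
y(s) = 6 - (-6 + s)/(2*s) (y(s) = 6 - (s - 6)/(s + s) = 6 - (-6 + s)/(2*s))
z = -16592/5 (z = (4**2*(-34))*(11/2 + 3/5) = (16*(-34))*(11/2 + 3*(1/5)) = -544*(11/2 + 3/5) = -544*61/10 = -16592/5 ≈ -3318.4)
z + H = -16592/5 + 25599 = 111403/5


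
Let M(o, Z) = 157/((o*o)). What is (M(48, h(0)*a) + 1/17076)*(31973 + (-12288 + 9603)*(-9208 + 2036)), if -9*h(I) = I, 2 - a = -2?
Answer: 4313031981179/3278592 ≈ 1.3155e+6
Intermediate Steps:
a = 4 (a = 2 - 1*(-2) = 2 + 2 = 4)
h(I) = -I/9
M(o, Z) = 157/o² (M(o, Z) = 157/(o²) = 157/o²)
(M(48, h(0)*a) + 1/17076)*(31973 + (-12288 + 9603)*(-9208 + 2036)) = (157/48² + 1/17076)*(31973 + (-12288 + 9603)*(-9208 + 2036)) = (157*(1/2304) + 1/17076)*(31973 - 2685*(-7172)) = (157/2304 + 1/17076)*(31973 + 19256820) = (223603/3278592)*19288793 = 4313031981179/3278592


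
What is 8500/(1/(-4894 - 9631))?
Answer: -123462500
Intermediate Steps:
8500/(1/(-4894 - 9631)) = 8500/(1/(-14525)) = 8500/(-1/14525) = 8500*(-14525) = -123462500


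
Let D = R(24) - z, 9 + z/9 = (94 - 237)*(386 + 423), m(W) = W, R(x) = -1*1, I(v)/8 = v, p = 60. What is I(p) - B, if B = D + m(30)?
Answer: -1040813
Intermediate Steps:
I(v) = 8*v
R(x) = -1
z = -1041264 (z = -81 + 9*((94 - 237)*(386 + 423)) = -81 + 9*(-143*809) = -81 + 9*(-115687) = -81 - 1041183 = -1041264)
D = 1041263 (D = -1 - 1*(-1041264) = -1 + 1041264 = 1041263)
B = 1041293 (B = 1041263 + 30 = 1041293)
I(p) - B = 8*60 - 1*1041293 = 480 - 1041293 = -1040813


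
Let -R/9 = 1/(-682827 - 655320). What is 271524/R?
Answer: 40371002892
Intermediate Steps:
R = 1/148683 (R = -9/(-682827 - 655320) = -9/(-1338147) = -9*(-1/1338147) = 1/148683 ≈ 6.7257e-6)
271524/R = 271524/(1/148683) = 271524*148683 = 40371002892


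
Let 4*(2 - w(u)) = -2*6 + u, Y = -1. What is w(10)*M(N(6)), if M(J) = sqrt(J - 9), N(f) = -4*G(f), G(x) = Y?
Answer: 5*I*sqrt(5)/2 ≈ 5.5902*I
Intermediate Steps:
G(x) = -1
N(f) = 4 (N(f) = -4*(-1) = 4)
w(u) = 5 - u/4 (w(u) = 2 - (-2*6 + u)/4 = 2 - (-12 + u)/4 = 2 + (3 - u/4) = 5 - u/4)
M(J) = sqrt(-9 + J)
w(10)*M(N(6)) = (5 - 1/4*10)*sqrt(-9 + 4) = (5 - 5/2)*sqrt(-5) = 5*(I*sqrt(5))/2 = 5*I*sqrt(5)/2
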